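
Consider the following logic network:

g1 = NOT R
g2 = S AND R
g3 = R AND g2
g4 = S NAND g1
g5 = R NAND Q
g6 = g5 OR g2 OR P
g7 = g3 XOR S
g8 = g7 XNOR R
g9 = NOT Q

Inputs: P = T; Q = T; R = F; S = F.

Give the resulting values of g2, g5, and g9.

g2 = S AND R = F AND F = F
g5 = R NAND Q = F NAND T = T
g9 = NOT Q = NOT T = F

g2 = F, g5 = T, g9 = F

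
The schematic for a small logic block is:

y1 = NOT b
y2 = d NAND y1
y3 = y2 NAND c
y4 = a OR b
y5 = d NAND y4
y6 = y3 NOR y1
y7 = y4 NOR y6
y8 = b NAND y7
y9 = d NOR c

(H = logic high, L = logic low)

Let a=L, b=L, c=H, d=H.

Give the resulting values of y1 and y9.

y1 = H, y9 = L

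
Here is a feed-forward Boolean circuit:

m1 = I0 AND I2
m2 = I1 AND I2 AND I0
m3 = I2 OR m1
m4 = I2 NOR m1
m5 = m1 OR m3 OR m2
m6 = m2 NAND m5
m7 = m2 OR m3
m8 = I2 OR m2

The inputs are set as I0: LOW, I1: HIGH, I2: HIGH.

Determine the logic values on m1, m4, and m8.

m1 = I0 AND I2 = LOW AND HIGH = LOW
m2 = I1 AND I2 AND I0 = HIGH AND HIGH AND LOW = LOW
m4 = I2 NOR m1 = HIGH NOR LOW = LOW
m8 = I2 OR m2 = HIGH OR LOW = HIGH

m1 = LOW; m4 = LOW; m8 = HIGH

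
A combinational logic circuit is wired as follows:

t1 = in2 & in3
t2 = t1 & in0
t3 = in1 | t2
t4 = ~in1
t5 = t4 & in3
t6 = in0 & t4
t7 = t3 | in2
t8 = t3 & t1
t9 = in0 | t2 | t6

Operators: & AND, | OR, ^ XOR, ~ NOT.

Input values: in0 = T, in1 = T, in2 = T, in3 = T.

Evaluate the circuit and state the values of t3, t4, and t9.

t3 = T; t4 = F; t9 = T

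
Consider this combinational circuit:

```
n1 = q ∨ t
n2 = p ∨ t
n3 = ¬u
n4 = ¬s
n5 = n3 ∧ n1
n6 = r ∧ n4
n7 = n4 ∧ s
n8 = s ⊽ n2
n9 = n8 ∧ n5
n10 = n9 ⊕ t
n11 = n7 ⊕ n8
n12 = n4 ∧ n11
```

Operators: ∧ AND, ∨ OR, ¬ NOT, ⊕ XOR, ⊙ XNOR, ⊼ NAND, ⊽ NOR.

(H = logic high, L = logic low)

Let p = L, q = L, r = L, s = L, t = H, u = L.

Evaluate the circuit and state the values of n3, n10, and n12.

n1 = q OR t = L OR H = H
n2 = p OR t = L OR H = H
n3 = NOT u = NOT L = H
n4 = NOT s = NOT L = H
n5 = n3 AND n1 = H AND H = H
n7 = n4 AND s = H AND L = L
n8 = s NOR n2 = L NOR H = L
n9 = n8 AND n5 = L AND H = L
n10 = n9 XOR t = L XOR H = H
n11 = n7 XOR n8 = L XOR L = L
n12 = n4 AND n11 = H AND L = L

n3 = H, n10 = H, n12 = L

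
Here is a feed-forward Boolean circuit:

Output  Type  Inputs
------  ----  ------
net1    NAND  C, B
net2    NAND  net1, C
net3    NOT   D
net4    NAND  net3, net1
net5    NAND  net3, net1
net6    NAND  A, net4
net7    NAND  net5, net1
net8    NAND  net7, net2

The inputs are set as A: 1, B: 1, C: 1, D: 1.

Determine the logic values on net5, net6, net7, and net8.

net1 = C NAND B = 1 NAND 1 = 0
net2 = net1 NAND C = 0 NAND 1 = 1
net3 = NOT D = NOT 1 = 0
net4 = net3 NAND net1 = 0 NAND 0 = 1
net5 = net3 NAND net1 = 0 NAND 0 = 1
net6 = A NAND net4 = 1 NAND 1 = 0
net7 = net5 NAND net1 = 1 NAND 0 = 1
net8 = net7 NAND net2 = 1 NAND 1 = 0

net5 = 1; net6 = 0; net7 = 1; net8 = 0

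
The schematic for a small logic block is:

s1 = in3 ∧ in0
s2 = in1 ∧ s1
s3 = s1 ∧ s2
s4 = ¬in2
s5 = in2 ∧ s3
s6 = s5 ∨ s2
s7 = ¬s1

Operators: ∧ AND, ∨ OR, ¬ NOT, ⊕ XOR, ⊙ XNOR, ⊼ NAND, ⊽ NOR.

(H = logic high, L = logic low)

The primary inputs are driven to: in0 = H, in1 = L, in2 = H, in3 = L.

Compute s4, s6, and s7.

s4 = L; s6 = L; s7 = H

s1 = in3 AND in0 = L AND H = L
s2 = in1 AND s1 = L AND L = L
s3 = s1 AND s2 = L AND L = L
s4 = NOT in2 = NOT H = L
s5 = in2 AND s3 = H AND L = L
s6 = s5 OR s2 = L OR L = L
s7 = NOT s1 = NOT L = H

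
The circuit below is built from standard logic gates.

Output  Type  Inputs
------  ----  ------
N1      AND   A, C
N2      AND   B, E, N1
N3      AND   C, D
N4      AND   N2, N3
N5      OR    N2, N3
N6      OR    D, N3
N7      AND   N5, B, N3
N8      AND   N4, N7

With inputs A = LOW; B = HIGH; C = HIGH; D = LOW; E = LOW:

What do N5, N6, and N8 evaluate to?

N5 = LOW  N6 = LOW  N8 = LOW

N1 = A AND C = LOW AND HIGH = LOW
N2 = B AND E AND N1 = HIGH AND LOW AND LOW = LOW
N3 = C AND D = HIGH AND LOW = LOW
N4 = N2 AND N3 = LOW AND LOW = LOW
N5 = N2 OR N3 = LOW OR LOW = LOW
N6 = D OR N3 = LOW OR LOW = LOW
N7 = N5 AND B AND N3 = LOW AND HIGH AND LOW = LOW
N8 = N4 AND N7 = LOW AND LOW = LOW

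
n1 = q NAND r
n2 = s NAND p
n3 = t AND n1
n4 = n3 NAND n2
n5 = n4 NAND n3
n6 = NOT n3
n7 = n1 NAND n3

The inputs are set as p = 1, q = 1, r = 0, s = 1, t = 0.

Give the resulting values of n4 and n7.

n4 = 1; n7 = 1

n1 = q NAND r = 1 NAND 0 = 1
n2 = s NAND p = 1 NAND 1 = 0
n3 = t AND n1 = 0 AND 1 = 0
n4 = n3 NAND n2 = 0 NAND 0 = 1
n7 = n1 NAND n3 = 1 NAND 0 = 1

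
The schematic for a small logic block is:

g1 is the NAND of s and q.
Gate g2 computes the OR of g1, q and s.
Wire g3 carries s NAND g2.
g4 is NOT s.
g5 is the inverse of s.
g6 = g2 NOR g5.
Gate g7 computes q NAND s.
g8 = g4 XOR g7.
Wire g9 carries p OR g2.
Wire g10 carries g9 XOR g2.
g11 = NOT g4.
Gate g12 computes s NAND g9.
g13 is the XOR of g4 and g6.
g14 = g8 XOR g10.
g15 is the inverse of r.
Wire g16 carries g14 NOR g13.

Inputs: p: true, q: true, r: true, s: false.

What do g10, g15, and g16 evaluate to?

g10 = false, g15 = false, g16 = false

g1 = s NAND q = false NAND true = true
g2 = g1 OR q OR s = true OR true OR false = true
g4 = NOT s = NOT false = true
g5 = NOT s = NOT false = true
g6 = g2 NOR g5 = true NOR true = false
g7 = q NAND s = true NAND false = true
g8 = g4 XOR g7 = true XOR true = false
g9 = p OR g2 = true OR true = true
g10 = g9 XOR g2 = true XOR true = false
g13 = g4 XOR g6 = true XOR false = true
g14 = g8 XOR g10 = false XOR false = false
g15 = NOT r = NOT true = false
g16 = g14 NOR g13 = false NOR true = false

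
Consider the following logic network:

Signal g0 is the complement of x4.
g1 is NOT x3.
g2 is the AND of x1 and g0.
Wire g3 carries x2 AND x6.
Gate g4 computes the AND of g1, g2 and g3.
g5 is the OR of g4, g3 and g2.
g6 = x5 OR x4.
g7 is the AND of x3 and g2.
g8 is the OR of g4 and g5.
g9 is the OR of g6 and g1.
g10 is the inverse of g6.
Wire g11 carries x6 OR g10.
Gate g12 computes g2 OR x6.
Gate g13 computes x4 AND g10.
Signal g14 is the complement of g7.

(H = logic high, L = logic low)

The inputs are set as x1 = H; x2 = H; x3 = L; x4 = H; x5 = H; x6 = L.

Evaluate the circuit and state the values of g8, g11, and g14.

g8 = L  g11 = L  g14 = H

g0 = NOT x4 = NOT H = L
g1 = NOT x3 = NOT L = H
g2 = x1 AND g0 = H AND L = L
g3 = x2 AND x6 = H AND L = L
g4 = g1 AND g2 AND g3 = H AND L AND L = L
g5 = g4 OR g3 OR g2 = L OR L OR L = L
g6 = x5 OR x4 = H OR H = H
g7 = x3 AND g2 = L AND L = L
g8 = g4 OR g5 = L OR L = L
g10 = NOT g6 = NOT H = L
g11 = x6 OR g10 = L OR L = L
g14 = NOT g7 = NOT L = H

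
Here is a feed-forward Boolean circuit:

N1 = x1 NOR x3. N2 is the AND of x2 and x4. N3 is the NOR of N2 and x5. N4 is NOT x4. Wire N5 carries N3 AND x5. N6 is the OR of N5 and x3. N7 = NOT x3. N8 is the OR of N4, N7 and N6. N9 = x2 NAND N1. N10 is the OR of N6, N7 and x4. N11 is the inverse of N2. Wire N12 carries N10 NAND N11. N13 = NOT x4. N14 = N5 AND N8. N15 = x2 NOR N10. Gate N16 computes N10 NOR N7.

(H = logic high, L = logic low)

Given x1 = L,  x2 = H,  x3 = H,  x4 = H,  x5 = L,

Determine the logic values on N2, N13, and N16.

N2 = H, N13 = L, N16 = L

N2 = x2 AND x4 = H AND H = H
N3 = N2 NOR x5 = H NOR L = L
N5 = N3 AND x5 = L AND L = L
N6 = N5 OR x3 = L OR H = H
N7 = NOT x3 = NOT H = L
N10 = N6 OR N7 OR x4 = H OR L OR H = H
N13 = NOT x4 = NOT H = L
N16 = N10 NOR N7 = H NOR L = L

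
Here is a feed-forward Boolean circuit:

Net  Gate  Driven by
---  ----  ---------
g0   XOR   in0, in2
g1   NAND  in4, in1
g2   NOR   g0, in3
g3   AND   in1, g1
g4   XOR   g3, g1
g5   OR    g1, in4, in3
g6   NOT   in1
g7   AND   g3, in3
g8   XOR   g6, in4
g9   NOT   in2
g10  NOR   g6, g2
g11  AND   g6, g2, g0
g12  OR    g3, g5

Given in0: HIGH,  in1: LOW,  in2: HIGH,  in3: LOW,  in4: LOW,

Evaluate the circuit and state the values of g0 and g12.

g0 = LOW, g12 = HIGH

g0 = in0 XOR in2 = HIGH XOR HIGH = LOW
g1 = in4 NAND in1 = LOW NAND LOW = HIGH
g3 = in1 AND g1 = LOW AND HIGH = LOW
g5 = g1 OR in4 OR in3 = HIGH OR LOW OR LOW = HIGH
g12 = g3 OR g5 = LOW OR HIGH = HIGH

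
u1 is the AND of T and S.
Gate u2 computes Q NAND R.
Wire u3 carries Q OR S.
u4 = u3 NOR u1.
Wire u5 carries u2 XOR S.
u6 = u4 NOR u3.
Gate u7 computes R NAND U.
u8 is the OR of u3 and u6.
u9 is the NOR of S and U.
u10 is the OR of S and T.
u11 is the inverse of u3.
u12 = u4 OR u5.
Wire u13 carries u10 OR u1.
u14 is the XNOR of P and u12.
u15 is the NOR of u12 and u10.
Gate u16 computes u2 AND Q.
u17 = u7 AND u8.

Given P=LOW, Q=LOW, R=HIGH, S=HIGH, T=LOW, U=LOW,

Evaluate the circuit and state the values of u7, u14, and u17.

u7 = HIGH  u14 = HIGH  u17 = HIGH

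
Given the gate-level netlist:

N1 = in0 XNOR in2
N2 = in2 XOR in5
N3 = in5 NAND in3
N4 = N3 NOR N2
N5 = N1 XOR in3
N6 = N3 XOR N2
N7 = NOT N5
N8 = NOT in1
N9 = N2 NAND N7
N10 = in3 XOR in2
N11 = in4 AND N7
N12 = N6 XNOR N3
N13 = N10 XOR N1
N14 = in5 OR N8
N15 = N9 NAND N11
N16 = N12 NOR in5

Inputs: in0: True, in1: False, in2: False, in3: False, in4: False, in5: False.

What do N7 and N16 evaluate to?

N1 = in0 XNOR in2 = True XNOR False = False
N2 = in2 XOR in5 = False XOR False = False
N3 = in5 NAND in3 = False NAND False = True
N5 = N1 XOR in3 = False XOR False = False
N6 = N3 XOR N2 = True XOR False = True
N7 = NOT N5 = NOT False = True
N12 = N6 XNOR N3 = True XNOR True = True
N16 = N12 NOR in5 = True NOR False = False

N7 = True; N16 = False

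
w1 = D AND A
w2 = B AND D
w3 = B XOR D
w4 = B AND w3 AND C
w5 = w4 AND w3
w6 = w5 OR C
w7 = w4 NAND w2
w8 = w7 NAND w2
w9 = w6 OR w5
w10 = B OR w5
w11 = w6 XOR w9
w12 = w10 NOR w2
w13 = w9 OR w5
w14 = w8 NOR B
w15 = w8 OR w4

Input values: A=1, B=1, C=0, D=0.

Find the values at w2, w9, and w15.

w2 = B AND D = 1 AND 0 = 0
w3 = B XOR D = 1 XOR 0 = 1
w4 = B AND w3 AND C = 1 AND 1 AND 0 = 0
w5 = w4 AND w3 = 0 AND 1 = 0
w6 = w5 OR C = 0 OR 0 = 0
w7 = w4 NAND w2 = 0 NAND 0 = 1
w8 = w7 NAND w2 = 1 NAND 0 = 1
w9 = w6 OR w5 = 0 OR 0 = 0
w15 = w8 OR w4 = 1 OR 0 = 1

w2 = 0, w9 = 0, w15 = 1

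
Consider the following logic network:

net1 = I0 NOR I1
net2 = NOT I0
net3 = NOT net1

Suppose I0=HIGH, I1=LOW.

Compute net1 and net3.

net1 = LOW; net3 = HIGH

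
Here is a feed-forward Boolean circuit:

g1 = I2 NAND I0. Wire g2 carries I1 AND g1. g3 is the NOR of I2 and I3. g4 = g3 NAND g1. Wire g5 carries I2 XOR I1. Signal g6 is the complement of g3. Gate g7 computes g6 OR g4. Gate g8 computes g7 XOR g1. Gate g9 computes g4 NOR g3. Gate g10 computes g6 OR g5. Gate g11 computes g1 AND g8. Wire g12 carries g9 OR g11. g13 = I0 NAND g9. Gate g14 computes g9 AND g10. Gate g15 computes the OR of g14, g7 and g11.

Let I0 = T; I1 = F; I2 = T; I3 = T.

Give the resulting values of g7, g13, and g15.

g1 = I2 NAND I0 = T NAND T = F
g3 = I2 NOR I3 = T NOR T = F
g4 = g3 NAND g1 = F NAND F = T
g5 = I2 XOR I1 = T XOR F = T
g6 = NOT g3 = NOT F = T
g7 = g6 OR g4 = T OR T = T
g8 = g7 XOR g1 = T XOR F = T
g9 = g4 NOR g3 = T NOR F = F
g10 = g6 OR g5 = T OR T = T
g11 = g1 AND g8 = F AND T = F
g13 = I0 NAND g9 = T NAND F = T
g14 = g9 AND g10 = F AND T = F
g15 = g14 OR g7 OR g11 = F OR T OR F = T

g7 = T; g13 = T; g15 = T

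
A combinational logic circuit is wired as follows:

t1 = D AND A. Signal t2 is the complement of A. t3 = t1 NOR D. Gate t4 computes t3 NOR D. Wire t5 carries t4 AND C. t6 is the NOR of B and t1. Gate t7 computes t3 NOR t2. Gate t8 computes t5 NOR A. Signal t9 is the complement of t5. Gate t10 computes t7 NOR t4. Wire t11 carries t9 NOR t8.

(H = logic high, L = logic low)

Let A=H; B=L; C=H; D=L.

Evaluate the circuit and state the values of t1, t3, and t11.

t1 = D AND A = L AND H = L
t3 = t1 NOR D = L NOR L = H
t4 = t3 NOR D = H NOR L = L
t5 = t4 AND C = L AND H = L
t8 = t5 NOR A = L NOR H = L
t9 = NOT t5 = NOT L = H
t11 = t9 NOR t8 = H NOR L = L

t1 = L, t3 = H, t11 = L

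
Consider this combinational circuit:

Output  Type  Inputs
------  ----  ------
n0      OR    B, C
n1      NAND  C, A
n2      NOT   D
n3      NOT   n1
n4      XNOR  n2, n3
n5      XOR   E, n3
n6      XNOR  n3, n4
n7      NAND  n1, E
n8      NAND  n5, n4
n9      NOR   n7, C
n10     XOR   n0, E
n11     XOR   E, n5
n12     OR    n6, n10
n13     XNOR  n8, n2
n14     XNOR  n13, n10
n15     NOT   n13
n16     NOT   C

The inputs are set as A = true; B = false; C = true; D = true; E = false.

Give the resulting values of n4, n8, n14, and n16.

n0 = B OR C = false OR true = true
n1 = C NAND A = true NAND true = false
n2 = NOT D = NOT true = false
n3 = NOT n1 = NOT false = true
n4 = n2 XNOR n3 = false XNOR true = false
n5 = E XOR n3 = false XOR true = true
n8 = n5 NAND n4 = true NAND false = true
n10 = n0 XOR E = true XOR false = true
n13 = n8 XNOR n2 = true XNOR false = false
n14 = n13 XNOR n10 = false XNOR true = false
n16 = NOT C = NOT true = false

n4 = false, n8 = true, n14 = false, n16 = false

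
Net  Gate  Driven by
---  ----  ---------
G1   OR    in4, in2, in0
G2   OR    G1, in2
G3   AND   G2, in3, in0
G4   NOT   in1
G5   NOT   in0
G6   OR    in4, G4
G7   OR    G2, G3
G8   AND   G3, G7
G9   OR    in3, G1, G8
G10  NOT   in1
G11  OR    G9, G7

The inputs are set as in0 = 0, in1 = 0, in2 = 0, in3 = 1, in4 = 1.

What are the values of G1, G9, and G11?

G1 = 1; G9 = 1; G11 = 1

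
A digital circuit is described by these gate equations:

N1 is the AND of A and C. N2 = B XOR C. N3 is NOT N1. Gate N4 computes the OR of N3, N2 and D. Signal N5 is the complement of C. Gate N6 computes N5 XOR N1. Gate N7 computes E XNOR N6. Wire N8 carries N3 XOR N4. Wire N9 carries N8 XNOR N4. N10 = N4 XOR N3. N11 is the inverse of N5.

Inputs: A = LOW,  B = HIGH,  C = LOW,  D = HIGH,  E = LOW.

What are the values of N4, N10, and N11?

N4 = HIGH; N10 = LOW; N11 = LOW

N1 = A AND C = LOW AND LOW = LOW
N2 = B XOR C = HIGH XOR LOW = HIGH
N3 = NOT N1 = NOT LOW = HIGH
N4 = N3 OR N2 OR D = HIGH OR HIGH OR HIGH = HIGH
N5 = NOT C = NOT LOW = HIGH
N10 = N4 XOR N3 = HIGH XOR HIGH = LOW
N11 = NOT N5 = NOT HIGH = LOW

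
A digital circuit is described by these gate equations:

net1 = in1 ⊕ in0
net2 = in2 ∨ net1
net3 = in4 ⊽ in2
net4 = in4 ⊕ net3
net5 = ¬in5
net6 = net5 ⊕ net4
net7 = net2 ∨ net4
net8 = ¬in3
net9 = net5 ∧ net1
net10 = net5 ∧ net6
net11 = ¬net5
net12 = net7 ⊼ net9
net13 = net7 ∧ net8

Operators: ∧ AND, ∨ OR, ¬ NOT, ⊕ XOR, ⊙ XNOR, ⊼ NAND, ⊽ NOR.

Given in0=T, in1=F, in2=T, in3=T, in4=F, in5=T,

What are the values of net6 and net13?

net1 = in1 XOR in0 = F XOR T = T
net2 = in2 OR net1 = T OR T = T
net3 = in4 NOR in2 = F NOR T = F
net4 = in4 XOR net3 = F XOR F = F
net5 = NOT in5 = NOT T = F
net6 = net5 XOR net4 = F XOR F = F
net7 = net2 OR net4 = T OR F = T
net8 = NOT in3 = NOT T = F
net13 = net7 AND net8 = T AND F = F

net6 = F; net13 = F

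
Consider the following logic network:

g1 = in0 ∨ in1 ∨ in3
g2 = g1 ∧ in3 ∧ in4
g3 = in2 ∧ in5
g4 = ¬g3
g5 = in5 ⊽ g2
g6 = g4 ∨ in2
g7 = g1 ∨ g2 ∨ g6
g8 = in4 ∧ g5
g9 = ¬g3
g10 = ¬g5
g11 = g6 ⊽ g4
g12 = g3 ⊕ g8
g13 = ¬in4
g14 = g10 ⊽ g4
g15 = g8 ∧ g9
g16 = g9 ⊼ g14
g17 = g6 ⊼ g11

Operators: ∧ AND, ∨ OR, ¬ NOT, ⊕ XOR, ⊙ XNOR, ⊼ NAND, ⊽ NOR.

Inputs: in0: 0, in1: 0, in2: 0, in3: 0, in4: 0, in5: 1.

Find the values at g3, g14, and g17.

g3 = 0, g14 = 0, g17 = 1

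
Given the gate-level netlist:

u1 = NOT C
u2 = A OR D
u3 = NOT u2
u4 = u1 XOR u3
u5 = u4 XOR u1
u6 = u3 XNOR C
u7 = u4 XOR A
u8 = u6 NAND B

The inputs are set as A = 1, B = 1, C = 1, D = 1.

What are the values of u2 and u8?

u2 = A OR D = 1 OR 1 = 1
u3 = NOT u2 = NOT 1 = 0
u6 = u3 XNOR C = 0 XNOR 1 = 0
u8 = u6 NAND B = 0 NAND 1 = 1

u2 = 1; u8 = 1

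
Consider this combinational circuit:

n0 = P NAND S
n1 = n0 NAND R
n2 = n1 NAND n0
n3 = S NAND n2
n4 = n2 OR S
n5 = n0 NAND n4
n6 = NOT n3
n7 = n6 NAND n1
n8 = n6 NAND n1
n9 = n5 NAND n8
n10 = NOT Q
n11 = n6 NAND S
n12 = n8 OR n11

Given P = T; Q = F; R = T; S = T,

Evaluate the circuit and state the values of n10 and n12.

n10 = T, n12 = F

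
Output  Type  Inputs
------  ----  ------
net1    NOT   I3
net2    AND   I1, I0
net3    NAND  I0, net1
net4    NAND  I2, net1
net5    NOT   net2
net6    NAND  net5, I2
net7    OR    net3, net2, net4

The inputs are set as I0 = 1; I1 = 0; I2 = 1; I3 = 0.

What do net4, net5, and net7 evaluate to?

net1 = NOT I3 = NOT 0 = 1
net2 = I1 AND I0 = 0 AND 1 = 0
net3 = I0 NAND net1 = 1 NAND 1 = 0
net4 = I2 NAND net1 = 1 NAND 1 = 0
net5 = NOT net2 = NOT 0 = 1
net7 = net3 OR net2 OR net4 = 0 OR 0 OR 0 = 0

net4 = 0, net5 = 1, net7 = 0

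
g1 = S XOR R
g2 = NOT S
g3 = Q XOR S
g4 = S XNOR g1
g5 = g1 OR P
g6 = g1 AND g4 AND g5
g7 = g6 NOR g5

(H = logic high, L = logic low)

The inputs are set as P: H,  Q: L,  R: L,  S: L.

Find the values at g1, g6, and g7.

g1 = L; g6 = L; g7 = L

g1 = S XOR R = L XOR L = L
g4 = S XNOR g1 = L XNOR L = H
g5 = g1 OR P = L OR H = H
g6 = g1 AND g4 AND g5 = L AND H AND H = L
g7 = g6 NOR g5 = L NOR H = L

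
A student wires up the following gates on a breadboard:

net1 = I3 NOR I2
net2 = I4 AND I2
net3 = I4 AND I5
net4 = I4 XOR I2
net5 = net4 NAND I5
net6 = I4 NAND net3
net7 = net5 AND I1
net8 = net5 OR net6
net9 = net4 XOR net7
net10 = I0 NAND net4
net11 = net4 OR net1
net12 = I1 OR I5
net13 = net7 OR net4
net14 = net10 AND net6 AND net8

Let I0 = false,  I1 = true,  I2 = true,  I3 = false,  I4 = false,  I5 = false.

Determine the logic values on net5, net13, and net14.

net3 = I4 AND I5 = false AND false = false
net4 = I4 XOR I2 = false XOR true = true
net5 = net4 NAND I5 = true NAND false = true
net6 = I4 NAND net3 = false NAND false = true
net7 = net5 AND I1 = true AND true = true
net8 = net5 OR net6 = true OR true = true
net10 = I0 NAND net4 = false NAND true = true
net13 = net7 OR net4 = true OR true = true
net14 = net10 AND net6 AND net8 = true AND true AND true = true

net5 = true; net13 = true; net14 = true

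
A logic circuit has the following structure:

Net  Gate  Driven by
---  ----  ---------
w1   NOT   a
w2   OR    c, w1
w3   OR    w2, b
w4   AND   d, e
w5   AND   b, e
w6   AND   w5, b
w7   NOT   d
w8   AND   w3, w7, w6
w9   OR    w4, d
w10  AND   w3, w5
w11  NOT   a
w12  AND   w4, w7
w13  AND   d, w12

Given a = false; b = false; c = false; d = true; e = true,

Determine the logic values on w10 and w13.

w1 = NOT a = NOT false = true
w2 = c OR w1 = false OR true = true
w3 = w2 OR b = true OR false = true
w4 = d AND e = true AND true = true
w5 = b AND e = false AND true = false
w7 = NOT d = NOT true = false
w10 = w3 AND w5 = true AND false = false
w12 = w4 AND w7 = true AND false = false
w13 = d AND w12 = true AND false = false

w10 = false  w13 = false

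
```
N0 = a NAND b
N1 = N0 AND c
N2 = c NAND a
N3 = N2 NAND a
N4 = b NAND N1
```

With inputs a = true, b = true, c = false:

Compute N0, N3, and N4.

N0 = false, N3 = false, N4 = true

N0 = a NAND b = true NAND true = false
N1 = N0 AND c = false AND false = false
N2 = c NAND a = false NAND true = true
N3 = N2 NAND a = true NAND true = false
N4 = b NAND N1 = true NAND false = true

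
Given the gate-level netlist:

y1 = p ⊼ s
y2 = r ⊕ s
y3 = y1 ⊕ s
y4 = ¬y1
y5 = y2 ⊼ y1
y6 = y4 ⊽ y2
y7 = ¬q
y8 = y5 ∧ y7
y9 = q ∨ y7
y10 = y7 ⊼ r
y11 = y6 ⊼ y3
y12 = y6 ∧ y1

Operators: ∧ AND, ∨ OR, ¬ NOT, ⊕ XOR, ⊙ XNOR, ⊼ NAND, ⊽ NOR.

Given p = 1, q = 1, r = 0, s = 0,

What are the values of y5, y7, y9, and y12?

y5 = 1, y7 = 0, y9 = 1, y12 = 1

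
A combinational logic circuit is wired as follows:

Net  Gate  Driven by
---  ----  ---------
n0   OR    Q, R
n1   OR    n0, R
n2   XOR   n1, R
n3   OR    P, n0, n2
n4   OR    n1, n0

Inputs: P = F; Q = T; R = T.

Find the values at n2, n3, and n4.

n2 = F  n3 = T  n4 = T

n0 = Q OR R = T OR T = T
n1 = n0 OR R = T OR T = T
n2 = n1 XOR R = T XOR T = F
n3 = P OR n0 OR n2 = F OR T OR F = T
n4 = n1 OR n0 = T OR T = T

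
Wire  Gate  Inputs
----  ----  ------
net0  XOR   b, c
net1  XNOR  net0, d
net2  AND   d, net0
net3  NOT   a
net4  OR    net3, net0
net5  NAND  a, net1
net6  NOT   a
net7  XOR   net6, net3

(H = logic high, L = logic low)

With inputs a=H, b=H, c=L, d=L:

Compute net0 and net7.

net0 = b XOR c = H XOR L = H
net3 = NOT a = NOT H = L
net6 = NOT a = NOT H = L
net7 = net6 XOR net3 = L XOR L = L

net0 = H, net7 = L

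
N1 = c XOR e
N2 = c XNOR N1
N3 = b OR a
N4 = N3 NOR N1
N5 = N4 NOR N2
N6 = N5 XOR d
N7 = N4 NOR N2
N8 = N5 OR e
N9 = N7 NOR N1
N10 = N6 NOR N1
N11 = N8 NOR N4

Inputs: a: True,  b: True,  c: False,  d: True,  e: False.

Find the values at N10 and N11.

N10 = False, N11 = True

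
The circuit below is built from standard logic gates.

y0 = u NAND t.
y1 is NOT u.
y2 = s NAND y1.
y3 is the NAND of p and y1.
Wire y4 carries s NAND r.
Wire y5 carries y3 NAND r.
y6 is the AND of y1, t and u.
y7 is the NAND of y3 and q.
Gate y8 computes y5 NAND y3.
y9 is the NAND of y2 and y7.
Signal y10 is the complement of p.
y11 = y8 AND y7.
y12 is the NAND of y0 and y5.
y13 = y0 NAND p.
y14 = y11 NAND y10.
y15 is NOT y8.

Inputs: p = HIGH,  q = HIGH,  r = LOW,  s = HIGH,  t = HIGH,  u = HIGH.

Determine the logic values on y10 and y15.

y10 = LOW  y15 = HIGH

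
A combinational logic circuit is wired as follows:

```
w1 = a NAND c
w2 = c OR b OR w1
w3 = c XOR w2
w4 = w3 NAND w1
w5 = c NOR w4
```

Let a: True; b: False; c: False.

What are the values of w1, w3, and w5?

w1 = True, w3 = True, w5 = True

w1 = a NAND c = True NAND False = True
w2 = c OR b OR w1 = False OR False OR True = True
w3 = c XOR w2 = False XOR True = True
w4 = w3 NAND w1 = True NAND True = False
w5 = c NOR w4 = False NOR False = True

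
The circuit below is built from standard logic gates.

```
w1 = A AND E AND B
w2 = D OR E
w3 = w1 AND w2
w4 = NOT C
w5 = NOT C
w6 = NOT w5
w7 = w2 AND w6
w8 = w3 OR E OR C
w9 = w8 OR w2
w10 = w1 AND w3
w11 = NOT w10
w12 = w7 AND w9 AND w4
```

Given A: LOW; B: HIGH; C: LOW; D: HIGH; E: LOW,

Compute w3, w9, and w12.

w3 = LOW; w9 = HIGH; w12 = LOW

w1 = A AND E AND B = LOW AND LOW AND HIGH = LOW
w2 = D OR E = HIGH OR LOW = HIGH
w3 = w1 AND w2 = LOW AND HIGH = LOW
w4 = NOT C = NOT LOW = HIGH
w5 = NOT C = NOT LOW = HIGH
w6 = NOT w5 = NOT HIGH = LOW
w7 = w2 AND w6 = HIGH AND LOW = LOW
w8 = w3 OR E OR C = LOW OR LOW OR LOW = LOW
w9 = w8 OR w2 = LOW OR HIGH = HIGH
w12 = w7 AND w9 AND w4 = LOW AND HIGH AND HIGH = LOW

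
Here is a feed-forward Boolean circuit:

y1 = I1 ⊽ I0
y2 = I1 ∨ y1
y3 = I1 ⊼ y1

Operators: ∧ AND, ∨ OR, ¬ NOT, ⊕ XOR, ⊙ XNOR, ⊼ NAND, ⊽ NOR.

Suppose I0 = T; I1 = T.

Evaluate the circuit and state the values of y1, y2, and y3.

y1 = I1 NOR I0 = T NOR T = F
y2 = I1 OR y1 = T OR F = T
y3 = I1 NAND y1 = T NAND F = T

y1 = F; y2 = T; y3 = T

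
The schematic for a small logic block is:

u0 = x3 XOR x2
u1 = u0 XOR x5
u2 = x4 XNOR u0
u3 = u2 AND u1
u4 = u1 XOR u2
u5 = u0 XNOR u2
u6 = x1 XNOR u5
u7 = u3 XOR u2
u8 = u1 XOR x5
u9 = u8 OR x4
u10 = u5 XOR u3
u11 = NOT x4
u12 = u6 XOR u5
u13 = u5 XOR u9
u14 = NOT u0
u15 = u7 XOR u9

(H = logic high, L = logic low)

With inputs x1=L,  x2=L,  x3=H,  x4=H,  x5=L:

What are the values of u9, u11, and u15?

u9 = H  u11 = L  u15 = H

u0 = x3 XOR x2 = H XOR L = H
u1 = u0 XOR x5 = H XOR L = H
u2 = x4 XNOR u0 = H XNOR H = H
u3 = u2 AND u1 = H AND H = H
u7 = u3 XOR u2 = H XOR H = L
u8 = u1 XOR x5 = H XOR L = H
u9 = u8 OR x4 = H OR H = H
u11 = NOT x4 = NOT H = L
u15 = u7 XOR u9 = L XOR H = H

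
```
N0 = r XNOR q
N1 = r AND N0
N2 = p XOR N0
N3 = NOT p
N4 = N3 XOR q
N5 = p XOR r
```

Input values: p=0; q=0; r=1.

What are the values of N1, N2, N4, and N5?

N0 = r XNOR q = 1 XNOR 0 = 0
N1 = r AND N0 = 1 AND 0 = 0
N2 = p XOR N0 = 0 XOR 0 = 0
N3 = NOT p = NOT 0 = 1
N4 = N3 XOR q = 1 XOR 0 = 1
N5 = p XOR r = 0 XOR 1 = 1

N1 = 0, N2 = 0, N4 = 1, N5 = 1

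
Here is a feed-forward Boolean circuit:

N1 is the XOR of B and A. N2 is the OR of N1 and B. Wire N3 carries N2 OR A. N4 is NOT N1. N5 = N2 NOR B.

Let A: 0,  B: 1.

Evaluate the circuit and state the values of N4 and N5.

N4 = 0  N5 = 0

N1 = B XOR A = 1 XOR 0 = 1
N2 = N1 OR B = 1 OR 1 = 1
N4 = NOT N1 = NOT 1 = 0
N5 = N2 NOR B = 1 NOR 1 = 0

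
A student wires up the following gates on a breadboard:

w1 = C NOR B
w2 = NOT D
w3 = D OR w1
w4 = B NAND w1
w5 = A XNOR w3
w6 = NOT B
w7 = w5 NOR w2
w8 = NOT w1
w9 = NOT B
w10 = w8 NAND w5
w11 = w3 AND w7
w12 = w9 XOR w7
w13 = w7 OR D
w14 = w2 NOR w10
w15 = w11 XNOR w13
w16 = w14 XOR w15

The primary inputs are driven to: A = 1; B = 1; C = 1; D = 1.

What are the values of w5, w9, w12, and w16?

w5 = 1  w9 = 0  w12 = 0  w16 = 1

w1 = C NOR B = 1 NOR 1 = 0
w2 = NOT D = NOT 1 = 0
w3 = D OR w1 = 1 OR 0 = 1
w5 = A XNOR w3 = 1 XNOR 1 = 1
w7 = w5 NOR w2 = 1 NOR 0 = 0
w8 = NOT w1 = NOT 0 = 1
w9 = NOT B = NOT 1 = 0
w10 = w8 NAND w5 = 1 NAND 1 = 0
w11 = w3 AND w7 = 1 AND 0 = 0
w12 = w9 XOR w7 = 0 XOR 0 = 0
w13 = w7 OR D = 0 OR 1 = 1
w14 = w2 NOR w10 = 0 NOR 0 = 1
w15 = w11 XNOR w13 = 0 XNOR 1 = 0
w16 = w14 XOR w15 = 1 XOR 0 = 1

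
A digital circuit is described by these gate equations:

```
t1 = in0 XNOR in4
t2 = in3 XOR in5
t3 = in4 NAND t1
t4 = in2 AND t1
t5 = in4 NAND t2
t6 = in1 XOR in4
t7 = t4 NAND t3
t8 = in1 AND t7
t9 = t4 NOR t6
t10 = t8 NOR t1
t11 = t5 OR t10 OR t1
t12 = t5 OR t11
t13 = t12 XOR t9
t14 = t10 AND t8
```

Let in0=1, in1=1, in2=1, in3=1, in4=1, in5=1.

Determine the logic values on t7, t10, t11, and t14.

t1 = in0 XNOR in4 = 1 XNOR 1 = 1
t2 = in3 XOR in5 = 1 XOR 1 = 0
t3 = in4 NAND t1 = 1 NAND 1 = 0
t4 = in2 AND t1 = 1 AND 1 = 1
t5 = in4 NAND t2 = 1 NAND 0 = 1
t7 = t4 NAND t3 = 1 NAND 0 = 1
t8 = in1 AND t7 = 1 AND 1 = 1
t10 = t8 NOR t1 = 1 NOR 1 = 0
t11 = t5 OR t10 OR t1 = 1 OR 0 OR 1 = 1
t14 = t10 AND t8 = 0 AND 1 = 0

t7 = 1, t10 = 0, t11 = 1, t14 = 0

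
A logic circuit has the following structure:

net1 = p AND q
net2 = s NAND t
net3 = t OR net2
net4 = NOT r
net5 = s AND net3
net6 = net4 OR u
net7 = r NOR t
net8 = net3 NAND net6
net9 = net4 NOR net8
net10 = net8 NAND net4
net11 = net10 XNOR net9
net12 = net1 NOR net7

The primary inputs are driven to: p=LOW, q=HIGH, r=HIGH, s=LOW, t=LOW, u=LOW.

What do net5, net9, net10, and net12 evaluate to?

net5 = LOW  net9 = LOW  net10 = HIGH  net12 = HIGH

net1 = p AND q = LOW AND HIGH = LOW
net2 = s NAND t = LOW NAND LOW = HIGH
net3 = t OR net2 = LOW OR HIGH = HIGH
net4 = NOT r = NOT HIGH = LOW
net5 = s AND net3 = LOW AND HIGH = LOW
net6 = net4 OR u = LOW OR LOW = LOW
net7 = r NOR t = HIGH NOR LOW = LOW
net8 = net3 NAND net6 = HIGH NAND LOW = HIGH
net9 = net4 NOR net8 = LOW NOR HIGH = LOW
net10 = net8 NAND net4 = HIGH NAND LOW = HIGH
net12 = net1 NOR net7 = LOW NOR LOW = HIGH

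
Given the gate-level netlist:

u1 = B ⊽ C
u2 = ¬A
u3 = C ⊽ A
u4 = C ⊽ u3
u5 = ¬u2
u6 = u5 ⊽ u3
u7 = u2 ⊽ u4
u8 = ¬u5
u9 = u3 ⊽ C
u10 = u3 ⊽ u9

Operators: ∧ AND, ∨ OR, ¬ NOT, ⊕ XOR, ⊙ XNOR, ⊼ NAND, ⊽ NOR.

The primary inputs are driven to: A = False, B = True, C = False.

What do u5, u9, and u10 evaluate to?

u5 = False, u9 = False, u10 = False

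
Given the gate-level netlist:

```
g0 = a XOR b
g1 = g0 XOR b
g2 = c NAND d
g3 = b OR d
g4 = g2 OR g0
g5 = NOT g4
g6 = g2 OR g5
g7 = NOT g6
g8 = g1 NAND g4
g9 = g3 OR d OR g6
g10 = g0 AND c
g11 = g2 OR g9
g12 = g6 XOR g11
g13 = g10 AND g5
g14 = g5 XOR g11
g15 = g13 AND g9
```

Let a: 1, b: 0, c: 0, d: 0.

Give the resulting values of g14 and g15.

g0 = a XOR b = 1 XOR 0 = 1
g2 = c NAND d = 0 NAND 0 = 1
g3 = b OR d = 0 OR 0 = 0
g4 = g2 OR g0 = 1 OR 1 = 1
g5 = NOT g4 = NOT 1 = 0
g6 = g2 OR g5 = 1 OR 0 = 1
g9 = g3 OR d OR g6 = 0 OR 0 OR 1 = 1
g10 = g0 AND c = 1 AND 0 = 0
g11 = g2 OR g9 = 1 OR 1 = 1
g13 = g10 AND g5 = 0 AND 0 = 0
g14 = g5 XOR g11 = 0 XOR 1 = 1
g15 = g13 AND g9 = 0 AND 1 = 0

g14 = 1, g15 = 0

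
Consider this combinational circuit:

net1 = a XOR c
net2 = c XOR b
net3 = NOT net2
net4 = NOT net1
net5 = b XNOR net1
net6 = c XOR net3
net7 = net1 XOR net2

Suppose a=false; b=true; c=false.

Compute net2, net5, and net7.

net1 = a XOR c = false XOR false = false
net2 = c XOR b = false XOR true = true
net5 = b XNOR net1 = true XNOR false = false
net7 = net1 XOR net2 = false XOR true = true

net2 = true, net5 = false, net7 = true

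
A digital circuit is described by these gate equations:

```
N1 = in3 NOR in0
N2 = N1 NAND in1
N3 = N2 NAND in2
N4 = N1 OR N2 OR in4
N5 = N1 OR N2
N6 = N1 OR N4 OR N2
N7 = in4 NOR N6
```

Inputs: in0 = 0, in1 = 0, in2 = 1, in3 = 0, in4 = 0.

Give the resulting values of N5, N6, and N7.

N5 = 1, N6 = 1, N7 = 0

N1 = in3 NOR in0 = 0 NOR 0 = 1
N2 = N1 NAND in1 = 1 NAND 0 = 1
N4 = N1 OR N2 OR in4 = 1 OR 1 OR 0 = 1
N5 = N1 OR N2 = 1 OR 1 = 1
N6 = N1 OR N4 OR N2 = 1 OR 1 OR 1 = 1
N7 = in4 NOR N6 = 0 NOR 1 = 0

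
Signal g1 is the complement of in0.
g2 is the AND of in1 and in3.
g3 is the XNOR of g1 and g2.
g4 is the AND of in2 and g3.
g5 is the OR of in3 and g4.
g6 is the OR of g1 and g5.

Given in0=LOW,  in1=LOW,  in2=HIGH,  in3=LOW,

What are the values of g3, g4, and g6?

g3 = LOW  g4 = LOW  g6 = HIGH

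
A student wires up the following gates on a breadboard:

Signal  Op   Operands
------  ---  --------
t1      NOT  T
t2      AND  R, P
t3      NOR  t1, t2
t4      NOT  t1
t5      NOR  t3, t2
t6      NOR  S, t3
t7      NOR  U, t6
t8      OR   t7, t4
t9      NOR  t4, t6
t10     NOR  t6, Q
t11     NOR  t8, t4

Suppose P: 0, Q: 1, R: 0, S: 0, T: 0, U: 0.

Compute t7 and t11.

t7 = 0; t11 = 1

t1 = NOT T = NOT 0 = 1
t2 = R AND P = 0 AND 0 = 0
t3 = t1 NOR t2 = 1 NOR 0 = 0
t4 = NOT t1 = NOT 1 = 0
t6 = S NOR t3 = 0 NOR 0 = 1
t7 = U NOR t6 = 0 NOR 1 = 0
t8 = t7 OR t4 = 0 OR 0 = 0
t11 = t8 NOR t4 = 0 NOR 0 = 1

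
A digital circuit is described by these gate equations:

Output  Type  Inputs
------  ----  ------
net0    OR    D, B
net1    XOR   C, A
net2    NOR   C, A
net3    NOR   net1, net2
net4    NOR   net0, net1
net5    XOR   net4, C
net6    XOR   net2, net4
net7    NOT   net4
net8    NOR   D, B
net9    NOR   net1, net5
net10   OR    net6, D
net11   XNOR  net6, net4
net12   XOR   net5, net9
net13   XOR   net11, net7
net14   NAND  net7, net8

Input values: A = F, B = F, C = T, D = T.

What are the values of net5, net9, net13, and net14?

net5 = T  net9 = F  net13 = F  net14 = T

net0 = D OR B = T OR F = T
net1 = C XOR A = T XOR F = T
net2 = C NOR A = T NOR F = F
net4 = net0 NOR net1 = T NOR T = F
net5 = net4 XOR C = F XOR T = T
net6 = net2 XOR net4 = F XOR F = F
net7 = NOT net4 = NOT F = T
net8 = D NOR B = T NOR F = F
net9 = net1 NOR net5 = T NOR T = F
net11 = net6 XNOR net4 = F XNOR F = T
net13 = net11 XOR net7 = T XOR T = F
net14 = net7 NAND net8 = T NAND F = T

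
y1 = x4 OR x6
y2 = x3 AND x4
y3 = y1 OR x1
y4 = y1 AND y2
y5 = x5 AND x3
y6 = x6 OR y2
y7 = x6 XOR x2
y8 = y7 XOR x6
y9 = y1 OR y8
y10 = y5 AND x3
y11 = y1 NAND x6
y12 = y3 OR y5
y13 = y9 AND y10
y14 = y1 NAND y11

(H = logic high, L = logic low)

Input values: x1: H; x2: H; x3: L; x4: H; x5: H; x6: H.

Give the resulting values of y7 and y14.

y1 = x4 OR x6 = H OR H = H
y7 = x6 XOR x2 = H XOR H = L
y11 = y1 NAND x6 = H NAND H = L
y14 = y1 NAND y11 = H NAND L = H

y7 = L; y14 = H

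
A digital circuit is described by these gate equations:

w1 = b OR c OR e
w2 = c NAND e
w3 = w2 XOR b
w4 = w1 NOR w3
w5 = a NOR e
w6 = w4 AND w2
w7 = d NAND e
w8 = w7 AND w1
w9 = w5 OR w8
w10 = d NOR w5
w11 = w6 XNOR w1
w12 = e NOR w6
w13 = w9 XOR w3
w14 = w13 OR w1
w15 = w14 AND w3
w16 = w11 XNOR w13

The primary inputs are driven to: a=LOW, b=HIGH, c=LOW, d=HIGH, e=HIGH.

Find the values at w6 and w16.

w1 = b OR c OR e = HIGH OR LOW OR HIGH = HIGH
w2 = c NAND e = LOW NAND HIGH = HIGH
w3 = w2 XOR b = HIGH XOR HIGH = LOW
w4 = w1 NOR w3 = HIGH NOR LOW = LOW
w5 = a NOR e = LOW NOR HIGH = LOW
w6 = w4 AND w2 = LOW AND HIGH = LOW
w7 = d NAND e = HIGH NAND HIGH = LOW
w8 = w7 AND w1 = LOW AND HIGH = LOW
w9 = w5 OR w8 = LOW OR LOW = LOW
w11 = w6 XNOR w1 = LOW XNOR HIGH = LOW
w13 = w9 XOR w3 = LOW XOR LOW = LOW
w16 = w11 XNOR w13 = LOW XNOR LOW = HIGH

w6 = LOW, w16 = HIGH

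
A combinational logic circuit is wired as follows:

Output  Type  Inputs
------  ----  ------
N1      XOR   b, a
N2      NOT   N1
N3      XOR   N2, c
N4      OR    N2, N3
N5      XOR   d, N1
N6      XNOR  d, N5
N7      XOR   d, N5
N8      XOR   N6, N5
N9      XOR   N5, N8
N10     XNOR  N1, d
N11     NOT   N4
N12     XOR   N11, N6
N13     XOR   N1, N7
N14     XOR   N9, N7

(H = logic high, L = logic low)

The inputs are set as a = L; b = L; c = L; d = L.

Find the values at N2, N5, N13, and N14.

N2 = H  N5 = L  N13 = L  N14 = H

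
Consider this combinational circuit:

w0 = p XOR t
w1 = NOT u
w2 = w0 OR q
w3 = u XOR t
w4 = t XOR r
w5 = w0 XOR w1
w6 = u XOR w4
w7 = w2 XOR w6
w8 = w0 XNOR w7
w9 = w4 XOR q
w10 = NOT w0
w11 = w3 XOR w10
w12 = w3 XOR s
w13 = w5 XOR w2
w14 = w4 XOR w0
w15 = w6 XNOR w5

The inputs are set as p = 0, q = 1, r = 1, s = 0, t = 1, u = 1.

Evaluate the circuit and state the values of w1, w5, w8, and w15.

w0 = p XOR t = 0 XOR 1 = 1
w1 = NOT u = NOT 1 = 0
w2 = w0 OR q = 1 OR 1 = 1
w4 = t XOR r = 1 XOR 1 = 0
w5 = w0 XOR w1 = 1 XOR 0 = 1
w6 = u XOR w4 = 1 XOR 0 = 1
w7 = w2 XOR w6 = 1 XOR 1 = 0
w8 = w0 XNOR w7 = 1 XNOR 0 = 0
w15 = w6 XNOR w5 = 1 XNOR 1 = 1

w1 = 0  w5 = 1  w8 = 0  w15 = 1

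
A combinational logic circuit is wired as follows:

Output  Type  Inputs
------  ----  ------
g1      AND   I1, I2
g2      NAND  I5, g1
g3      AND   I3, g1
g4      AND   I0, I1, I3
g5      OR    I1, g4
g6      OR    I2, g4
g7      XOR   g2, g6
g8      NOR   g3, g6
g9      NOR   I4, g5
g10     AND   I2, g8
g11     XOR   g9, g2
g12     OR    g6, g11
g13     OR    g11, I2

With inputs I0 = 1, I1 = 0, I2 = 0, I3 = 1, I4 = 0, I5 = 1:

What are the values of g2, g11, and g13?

g2 = 1, g11 = 0, g13 = 0

g1 = I1 AND I2 = 0 AND 0 = 0
g2 = I5 NAND g1 = 1 NAND 0 = 1
g4 = I0 AND I1 AND I3 = 1 AND 0 AND 1 = 0
g5 = I1 OR g4 = 0 OR 0 = 0
g9 = I4 NOR g5 = 0 NOR 0 = 1
g11 = g9 XOR g2 = 1 XOR 1 = 0
g13 = g11 OR I2 = 0 OR 0 = 0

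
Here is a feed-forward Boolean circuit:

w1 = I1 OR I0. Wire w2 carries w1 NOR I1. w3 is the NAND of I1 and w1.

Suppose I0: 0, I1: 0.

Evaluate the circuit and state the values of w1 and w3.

w1 = I1 OR I0 = 0 OR 0 = 0
w3 = I1 NAND w1 = 0 NAND 0 = 1

w1 = 0  w3 = 1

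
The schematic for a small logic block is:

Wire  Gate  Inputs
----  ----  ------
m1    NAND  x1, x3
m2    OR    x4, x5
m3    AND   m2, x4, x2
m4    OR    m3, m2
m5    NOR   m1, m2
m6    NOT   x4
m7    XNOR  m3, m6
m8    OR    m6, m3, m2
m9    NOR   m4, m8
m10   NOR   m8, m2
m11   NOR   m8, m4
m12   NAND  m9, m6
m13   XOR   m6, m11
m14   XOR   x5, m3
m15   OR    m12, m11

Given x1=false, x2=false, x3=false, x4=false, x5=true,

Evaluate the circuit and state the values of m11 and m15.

m11 = false, m15 = true

m2 = x4 OR x5 = false OR true = true
m3 = m2 AND x4 AND x2 = true AND false AND false = false
m4 = m3 OR m2 = false OR true = true
m6 = NOT x4 = NOT false = true
m8 = m6 OR m3 OR m2 = true OR false OR true = true
m9 = m4 NOR m8 = true NOR true = false
m11 = m8 NOR m4 = true NOR true = false
m12 = m9 NAND m6 = false NAND true = true
m15 = m12 OR m11 = true OR false = true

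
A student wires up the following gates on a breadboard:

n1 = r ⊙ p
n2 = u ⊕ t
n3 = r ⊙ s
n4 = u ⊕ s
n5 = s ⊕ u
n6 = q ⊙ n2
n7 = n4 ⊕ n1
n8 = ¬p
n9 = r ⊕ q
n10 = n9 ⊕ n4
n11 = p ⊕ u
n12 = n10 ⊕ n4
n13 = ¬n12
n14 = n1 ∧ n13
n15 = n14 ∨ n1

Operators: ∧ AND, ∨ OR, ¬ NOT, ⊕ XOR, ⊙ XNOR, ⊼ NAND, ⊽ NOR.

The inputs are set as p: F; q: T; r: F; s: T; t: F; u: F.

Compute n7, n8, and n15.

n1 = r XNOR p = F XNOR F = T
n4 = u XOR s = F XOR T = T
n7 = n4 XOR n1 = T XOR T = F
n8 = NOT p = NOT F = T
n9 = r XOR q = F XOR T = T
n10 = n9 XOR n4 = T XOR T = F
n12 = n10 XOR n4 = F XOR T = T
n13 = NOT n12 = NOT T = F
n14 = n1 AND n13 = T AND F = F
n15 = n14 OR n1 = F OR T = T

n7 = F, n8 = T, n15 = T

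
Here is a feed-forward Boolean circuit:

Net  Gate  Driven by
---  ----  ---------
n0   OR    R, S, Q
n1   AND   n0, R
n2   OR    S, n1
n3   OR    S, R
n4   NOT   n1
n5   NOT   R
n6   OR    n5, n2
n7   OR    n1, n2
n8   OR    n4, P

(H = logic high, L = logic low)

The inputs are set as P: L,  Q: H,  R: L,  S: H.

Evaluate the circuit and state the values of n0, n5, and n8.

n0 = H; n5 = H; n8 = H

n0 = R OR S OR Q = L OR H OR H = H
n1 = n0 AND R = H AND L = L
n4 = NOT n1 = NOT L = H
n5 = NOT R = NOT L = H
n8 = n4 OR P = H OR L = H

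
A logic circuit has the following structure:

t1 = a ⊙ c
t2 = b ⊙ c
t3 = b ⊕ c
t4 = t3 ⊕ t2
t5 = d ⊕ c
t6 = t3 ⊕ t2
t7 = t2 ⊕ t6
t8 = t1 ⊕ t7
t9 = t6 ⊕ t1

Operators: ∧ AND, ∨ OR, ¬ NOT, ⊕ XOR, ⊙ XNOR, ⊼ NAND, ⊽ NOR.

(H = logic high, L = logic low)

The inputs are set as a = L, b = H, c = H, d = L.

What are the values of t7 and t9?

t1 = a XNOR c = L XNOR H = L
t2 = b XNOR c = H XNOR H = H
t3 = b XOR c = H XOR H = L
t6 = t3 XOR t2 = L XOR H = H
t7 = t2 XOR t6 = H XOR H = L
t9 = t6 XOR t1 = H XOR L = H

t7 = L; t9 = H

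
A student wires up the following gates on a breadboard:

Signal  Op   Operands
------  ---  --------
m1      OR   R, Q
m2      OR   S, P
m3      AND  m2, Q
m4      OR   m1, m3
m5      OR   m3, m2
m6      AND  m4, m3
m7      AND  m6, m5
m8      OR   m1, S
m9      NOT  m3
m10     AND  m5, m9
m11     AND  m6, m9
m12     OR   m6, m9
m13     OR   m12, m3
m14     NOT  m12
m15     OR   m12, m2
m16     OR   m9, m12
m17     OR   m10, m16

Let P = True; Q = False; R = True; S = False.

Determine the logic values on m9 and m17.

m9 = True, m17 = True

m1 = R OR Q = True OR False = True
m2 = S OR P = False OR True = True
m3 = m2 AND Q = True AND False = False
m4 = m1 OR m3 = True OR False = True
m5 = m3 OR m2 = False OR True = True
m6 = m4 AND m3 = True AND False = False
m9 = NOT m3 = NOT False = True
m10 = m5 AND m9 = True AND True = True
m12 = m6 OR m9 = False OR True = True
m16 = m9 OR m12 = True OR True = True
m17 = m10 OR m16 = True OR True = True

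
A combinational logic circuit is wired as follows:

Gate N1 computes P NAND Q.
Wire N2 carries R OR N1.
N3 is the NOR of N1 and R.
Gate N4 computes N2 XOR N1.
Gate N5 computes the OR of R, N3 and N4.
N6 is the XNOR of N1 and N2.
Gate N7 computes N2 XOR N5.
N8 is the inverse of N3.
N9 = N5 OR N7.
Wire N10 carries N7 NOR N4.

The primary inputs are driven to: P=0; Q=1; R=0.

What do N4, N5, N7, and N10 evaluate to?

N4 = 0, N5 = 0, N7 = 1, N10 = 0

N1 = P NAND Q = 0 NAND 1 = 1
N2 = R OR N1 = 0 OR 1 = 1
N3 = N1 NOR R = 1 NOR 0 = 0
N4 = N2 XOR N1 = 1 XOR 1 = 0
N5 = R OR N3 OR N4 = 0 OR 0 OR 0 = 0
N7 = N2 XOR N5 = 1 XOR 0 = 1
N10 = N7 NOR N4 = 1 NOR 0 = 0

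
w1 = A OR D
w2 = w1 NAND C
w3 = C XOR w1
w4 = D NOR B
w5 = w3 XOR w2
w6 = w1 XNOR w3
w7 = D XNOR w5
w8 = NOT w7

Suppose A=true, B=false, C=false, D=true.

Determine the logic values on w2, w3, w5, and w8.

w2 = true, w3 = true, w5 = false, w8 = true

w1 = A OR D = true OR true = true
w2 = w1 NAND C = true NAND false = true
w3 = C XOR w1 = false XOR true = true
w5 = w3 XOR w2 = true XOR true = false
w7 = D XNOR w5 = true XNOR false = false
w8 = NOT w7 = NOT false = true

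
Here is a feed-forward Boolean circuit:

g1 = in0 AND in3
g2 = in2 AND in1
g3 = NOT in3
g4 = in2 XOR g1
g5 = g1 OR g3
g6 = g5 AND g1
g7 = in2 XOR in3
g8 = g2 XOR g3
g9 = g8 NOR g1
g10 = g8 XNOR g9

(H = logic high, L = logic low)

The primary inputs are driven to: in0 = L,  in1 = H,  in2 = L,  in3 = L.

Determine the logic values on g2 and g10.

g2 = L, g10 = L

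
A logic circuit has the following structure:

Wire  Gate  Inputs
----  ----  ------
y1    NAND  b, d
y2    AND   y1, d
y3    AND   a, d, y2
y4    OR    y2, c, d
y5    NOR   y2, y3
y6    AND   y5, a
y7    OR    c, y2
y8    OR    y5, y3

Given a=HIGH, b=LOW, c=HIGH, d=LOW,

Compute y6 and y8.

y6 = HIGH, y8 = HIGH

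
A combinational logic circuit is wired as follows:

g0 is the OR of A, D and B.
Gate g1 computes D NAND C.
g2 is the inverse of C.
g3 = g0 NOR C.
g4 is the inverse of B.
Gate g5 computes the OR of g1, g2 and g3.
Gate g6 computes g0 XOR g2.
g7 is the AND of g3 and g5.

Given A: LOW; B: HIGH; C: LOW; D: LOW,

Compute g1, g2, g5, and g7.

g1 = HIGH, g2 = HIGH, g5 = HIGH, g7 = LOW

g0 = A OR D OR B = LOW OR LOW OR HIGH = HIGH
g1 = D NAND C = LOW NAND LOW = HIGH
g2 = NOT C = NOT LOW = HIGH
g3 = g0 NOR C = HIGH NOR LOW = LOW
g5 = g1 OR g2 OR g3 = HIGH OR HIGH OR LOW = HIGH
g7 = g3 AND g5 = LOW AND HIGH = LOW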